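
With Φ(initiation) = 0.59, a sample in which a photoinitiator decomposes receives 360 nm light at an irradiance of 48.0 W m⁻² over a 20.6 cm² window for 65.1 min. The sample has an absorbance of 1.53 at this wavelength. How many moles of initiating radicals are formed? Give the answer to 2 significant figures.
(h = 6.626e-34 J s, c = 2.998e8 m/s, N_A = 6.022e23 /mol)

6.7e-4 mol

Photon energy at 360 nm: hc/λ = (6.626e-34)(2.998e8)/(360e-9) = 5.518e-19 J.
Energy delivered: (48.0 W m⁻²)(20.6e-4 m²)(3906 s) = 386.2 J.
Photons incident: 386.2 / 5.518e-19 = 6.999e20, i.e. 6.999e20/6.022e23 = 0.001162 mol.
Fraction absorbed: 1 − 10^(−1.53) = 0.9705.
Photons absorbed: 0.9705 × 0.001162 = 0.001128 mol.
Product: Φ × n_abs = 0.59 × 0.001128 = 6.655e-4 mol.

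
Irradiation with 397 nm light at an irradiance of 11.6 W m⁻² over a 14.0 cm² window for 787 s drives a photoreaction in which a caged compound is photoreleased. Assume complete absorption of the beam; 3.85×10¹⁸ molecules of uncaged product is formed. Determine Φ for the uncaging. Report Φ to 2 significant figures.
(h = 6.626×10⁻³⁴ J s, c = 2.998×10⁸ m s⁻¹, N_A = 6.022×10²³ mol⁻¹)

Φ = 0.15

Product: 3.85×10¹⁸ / 6.022×10²³ = 6.393×10⁻⁶ mol.
Photon energy at 397 nm: hc/λ = (6.626×10⁻³⁴)(2.998×10⁸)/(397×10⁻⁹) = 5.004×10⁻¹⁹ J.
Energy delivered: (11.6 W m⁻²)(14.0×10⁻⁴ m²)(787 s) = 12.78 J.
Photons incident: 12.78 / 5.004×10⁻¹⁹ = 2.554×10¹⁹, i.e. 2.554×10¹⁹/6.022×10²³ = 4.241×10⁻⁵ mol.
Φ = 6.393×10⁻⁶ mol / 4.241×10⁻⁵ mol photons = 0.15.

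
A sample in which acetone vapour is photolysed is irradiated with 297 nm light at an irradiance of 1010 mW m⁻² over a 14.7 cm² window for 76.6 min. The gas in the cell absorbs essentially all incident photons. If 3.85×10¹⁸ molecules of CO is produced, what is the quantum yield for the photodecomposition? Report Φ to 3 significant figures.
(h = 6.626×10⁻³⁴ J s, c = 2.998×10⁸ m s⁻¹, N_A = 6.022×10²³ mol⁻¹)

Product: 3.85×10¹⁸ / 6.022×10²³ = 6.393×10⁻⁶ mol.
Photon energy at 297 nm: hc/λ = (6.626×10⁻³⁴)(2.998×10⁸)/(297×10⁻⁹) = 6.688×10⁻¹⁹ J.
Energy delivered: (1010 mW m⁻²)(14.7×10⁻⁴ m²)(4596 s) = 6.824 J.
Photons incident: 6.824 / 6.688×10⁻¹⁹ = 1.020×10¹⁹, i.e. 1.020×10¹⁹/6.022×10²³ = 1.694×10⁻⁵ mol.
Φ = 6.393×10⁻⁶ mol / 1.694×10⁻⁵ mol photons = 0.377.

Φ = 0.377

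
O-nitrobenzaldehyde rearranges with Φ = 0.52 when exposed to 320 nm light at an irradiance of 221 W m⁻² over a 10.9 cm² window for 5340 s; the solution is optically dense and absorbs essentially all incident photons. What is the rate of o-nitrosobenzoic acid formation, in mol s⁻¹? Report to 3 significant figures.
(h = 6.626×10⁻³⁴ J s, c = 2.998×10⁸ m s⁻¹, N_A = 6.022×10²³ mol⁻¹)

3.35×10⁻⁷ mol s⁻¹

Photon energy at 320 nm: hc/λ = (6.626×10⁻³⁴)(2.998×10⁸)/(320×10⁻⁹) = 6.208×10⁻¹⁹ J.
Energy delivered: (221 W m⁻²)(10.9×10⁻⁴ m²)(5340 s) = 1286 J.
Photons incident: 1286 / 6.208×10⁻¹⁹ = 2.072×10²¹, i.e. 2.072×10²¹/6.022×10²³ = 0.003441 mol.
Product formed: 0.52 × 0.003441 = 0.001789 mol.
Rate: 0.001789 / 5340 s = 3.35×10⁻⁷ mol s⁻¹.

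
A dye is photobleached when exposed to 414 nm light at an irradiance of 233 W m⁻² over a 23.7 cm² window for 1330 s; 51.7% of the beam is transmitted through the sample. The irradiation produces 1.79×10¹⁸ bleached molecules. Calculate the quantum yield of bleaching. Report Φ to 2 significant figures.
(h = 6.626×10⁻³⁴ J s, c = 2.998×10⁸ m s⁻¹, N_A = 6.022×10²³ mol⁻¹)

Φ = 0.0024

Product: 1.79×10¹⁸ / 6.022×10²³ = 2.972×10⁻⁶ mol.
Photon energy at 414 nm: hc/λ = (6.626×10⁻³⁴)(2.998×10⁸)/(414×10⁻⁹) = 4.798×10⁻¹⁹ J.
Energy delivered: (233 W m⁻²)(23.7×10⁻⁴ m²)(1330 s) = 734.4 J.
Photons incident: 734.4 / 4.798×10⁻¹⁹ = 1.531×10²¹, i.e. 1.531×10²¹/6.022×10²³ = 0.002542 mol.
Fraction absorbed: 1 − 51.7/100 = 0.4830.
Photons absorbed: 0.4830 × 0.002542 = 0.001228 mol.
Φ = 2.972×10⁻⁶ mol / 0.001228 mol photons = 0.0024.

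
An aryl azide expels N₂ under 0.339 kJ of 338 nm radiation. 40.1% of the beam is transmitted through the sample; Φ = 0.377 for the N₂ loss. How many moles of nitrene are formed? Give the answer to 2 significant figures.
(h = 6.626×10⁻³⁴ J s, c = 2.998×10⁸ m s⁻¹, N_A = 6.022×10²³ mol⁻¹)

2.2×10⁻⁴ mol

Photon energy at 338 nm: hc/λ = (6.626×10⁻³⁴)(2.998×10⁸)/(338×10⁻⁹) = 5.877×10⁻¹⁹ J.
Incident energy: 0.339 kJ = 339 J.
Photons incident: 339 / 5.877×10⁻¹⁹ = 5.768×10²⁰, i.e. 5.768×10²⁰/6.022×10²³ = 9.578×10⁻⁴ mol.
Fraction absorbed: 1 − 40.1/100 = 0.5990.
Photons absorbed: 0.5990 × 9.578×10⁻⁴ = 5.737×10⁻⁴ mol.
Product: Φ × n_abs = 0.377 × 5.737×10⁻⁴ = 2.163×10⁻⁴ mol.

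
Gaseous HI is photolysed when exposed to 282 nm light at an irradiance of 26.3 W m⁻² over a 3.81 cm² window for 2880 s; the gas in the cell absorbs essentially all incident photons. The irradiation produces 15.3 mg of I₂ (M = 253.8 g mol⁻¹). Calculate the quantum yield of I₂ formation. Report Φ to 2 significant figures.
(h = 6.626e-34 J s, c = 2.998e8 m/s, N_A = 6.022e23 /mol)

Product: 15.3 mg / 253.8 g mol⁻¹ = 6.028e-5 mol.
Photon energy at 282 nm: hc/λ = (6.626e-34)(2.998e8)/(282e-9) = 7.044e-19 J.
Energy delivered: (26.3 W m⁻²)(3.81e-4 m²)(2880 s) = 28.86 J.
Photons incident: 28.86 / 7.044e-19 = 4.097e19, i.e. 4.097e19/6.022e23 = 6.803e-5 mol.
Φ = 6.028e-5 mol / 6.803e-5 mol photons = 0.89.

Φ = 0.89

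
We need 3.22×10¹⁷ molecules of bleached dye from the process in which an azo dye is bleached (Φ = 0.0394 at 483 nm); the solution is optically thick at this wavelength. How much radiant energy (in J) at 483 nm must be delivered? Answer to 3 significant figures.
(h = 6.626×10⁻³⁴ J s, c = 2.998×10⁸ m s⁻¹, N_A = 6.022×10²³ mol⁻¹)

Product: 3.22×10¹⁷ / 6.022×10²³ = 5.347×10⁻⁷ mol.
Photons that must be absorbed: 5.347×10⁻⁷ / 0.0394 = 1.357×10⁻⁵ mol.
Photon energy: hc/λ = 4.113×10⁻¹⁹ J; per mole, 2.477×10⁵ J mol⁻¹.
Energy required: 1.357×10⁻⁵ × 2.477×10⁵ = 3.36 J.

3.36 J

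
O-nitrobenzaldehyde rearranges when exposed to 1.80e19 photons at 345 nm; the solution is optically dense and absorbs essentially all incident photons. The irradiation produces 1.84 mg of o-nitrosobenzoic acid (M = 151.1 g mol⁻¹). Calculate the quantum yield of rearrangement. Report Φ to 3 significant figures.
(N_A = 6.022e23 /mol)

Product: 1.84 mg / 151.1 g mol⁻¹ = 1.218e-5 mol.
Moles of photons: 1.80e19 / 6.022e23 = 2.989e-5 mol.
Φ = 1.218e-5 mol / 2.989e-5 mol photons = 0.407.

Φ = 0.407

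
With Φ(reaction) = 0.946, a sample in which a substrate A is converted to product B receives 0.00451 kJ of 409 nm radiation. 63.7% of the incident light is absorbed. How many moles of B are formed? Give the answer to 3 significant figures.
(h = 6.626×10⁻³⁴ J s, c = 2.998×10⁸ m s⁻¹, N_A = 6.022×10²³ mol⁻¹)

9.29×10⁻⁶ mol

Photon energy at 409 nm: hc/λ = (6.626×10⁻³⁴)(2.998×10⁸)/(409×10⁻⁹) = 4.857×10⁻¹⁹ J.
Incident energy: 0.00451 kJ = 4.51 J.
Photons incident: 4.51 / 4.857×10⁻¹⁹ = 9.286×10¹⁸, i.e. 9.286×10¹⁸/6.022×10²³ = 1.542×10⁻⁵ mol.
Photons absorbed: 0.637 × 1.542×10⁻⁵ = 9.823×10⁻⁶ mol.
Product: Φ × n_abs = 0.946 × 9.823×10⁻⁶ = 9.293×10⁻⁶ mol.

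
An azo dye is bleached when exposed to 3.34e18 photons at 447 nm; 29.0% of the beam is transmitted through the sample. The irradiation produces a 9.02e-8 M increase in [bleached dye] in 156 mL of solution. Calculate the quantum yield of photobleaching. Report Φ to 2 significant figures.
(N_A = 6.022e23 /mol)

Product: (9.02e-8 M)(0.156 L) = 1.407e-8 mol.
Moles of photons: 3.34e18 / 6.022e23 = 5.546e-6 mol.
Fraction absorbed: 1 − 29.0/100 = 0.7100.
Photons absorbed: 0.7100 × 5.546e-6 = 3.938e-6 mol.
Φ = 1.407e-8 mol / 3.938e-6 mol photons = 0.0036.

Φ = 0.0036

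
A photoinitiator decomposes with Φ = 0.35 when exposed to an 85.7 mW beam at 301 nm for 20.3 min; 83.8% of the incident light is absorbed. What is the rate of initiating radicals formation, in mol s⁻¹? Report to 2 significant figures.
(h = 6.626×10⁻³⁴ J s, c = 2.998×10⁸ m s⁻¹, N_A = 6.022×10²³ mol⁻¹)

Photon energy at 301 nm: hc/λ = (6.626×10⁻³⁴)(2.998×10⁸)/(301×10⁻⁹) = 6.600×10⁻¹⁹ J.
Energy delivered: (85.7 mW)(1218 s) = 104.4 J.
Photons incident: 104.4 / 6.600×10⁻¹⁹ = 1.582×10²⁰, i.e. 1.582×10²⁰/6.022×10²³ = 2.627×10⁻⁴ mol.
Photons absorbed: 0.838 × 2.627×10⁻⁴ = 2.201×10⁻⁴ mol.
Product formed: 0.35 × 2.201×10⁻⁴ = 7.704×10⁻⁵ mol.
Rate: 7.704×10⁻⁵ / 1218 s = 6.3×10⁻⁸ mol s⁻¹.

6.3×10⁻⁸ mol s⁻¹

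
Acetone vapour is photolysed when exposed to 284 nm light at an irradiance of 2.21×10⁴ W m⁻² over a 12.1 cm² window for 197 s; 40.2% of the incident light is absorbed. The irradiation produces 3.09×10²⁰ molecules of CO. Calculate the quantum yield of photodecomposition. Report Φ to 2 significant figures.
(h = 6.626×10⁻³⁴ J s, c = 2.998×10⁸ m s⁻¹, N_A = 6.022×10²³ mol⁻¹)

Φ = 0.10

Product: 3.09×10²⁰ / 6.022×10²³ = 5.131×10⁻⁴ mol.
Photon energy at 284 nm: hc/λ = (6.626×10⁻³⁴)(2.998×10⁸)/(284×10⁻⁹) = 6.995×10⁻¹⁹ J.
Energy delivered: (2.21×10⁴ W m⁻²)(12.1×10⁻⁴ m²)(197 s) = 5268 J.
Photons incident: 5268 / 6.995×10⁻¹⁹ = 7.531×10²¹, i.e. 7.531×10²¹/6.022×10²³ = 0.01251 mol.
Photons absorbed: 0.402 × 0.01251 = 0.005029 mol.
Φ = 5.131×10⁻⁴ mol / 0.005029 mol photons = 0.10.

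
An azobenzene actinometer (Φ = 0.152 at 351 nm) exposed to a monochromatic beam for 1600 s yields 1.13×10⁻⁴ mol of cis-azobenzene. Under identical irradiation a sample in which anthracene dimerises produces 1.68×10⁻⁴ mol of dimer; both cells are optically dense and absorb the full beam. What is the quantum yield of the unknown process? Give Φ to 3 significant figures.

Φ = 0.226

Photons absorbed by the actinometer: 1.13×10⁻⁴ / 0.152 = 7.434×10⁻⁴ mol.
Φ(unknown) = 1.68×10⁻⁴ / 7.434×10⁻⁴ = 0.226.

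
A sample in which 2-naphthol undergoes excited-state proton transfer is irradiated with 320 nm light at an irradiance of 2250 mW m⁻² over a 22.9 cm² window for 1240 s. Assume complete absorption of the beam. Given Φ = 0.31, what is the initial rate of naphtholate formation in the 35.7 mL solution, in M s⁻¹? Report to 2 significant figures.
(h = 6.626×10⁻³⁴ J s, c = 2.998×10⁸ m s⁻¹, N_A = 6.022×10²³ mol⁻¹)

Photon energy at 320 nm: hc/λ = (6.626×10⁻³⁴)(2.998×10⁸)/(320×10⁻⁹) = 6.208×10⁻¹⁹ J.
Energy delivered: (2250 mW m⁻²)(22.9×10⁻⁴ m²)(1240 s) = 6.389 J.
Photons incident: 6.389 / 6.208×10⁻¹⁹ = 1.029×10¹⁹, i.e. 1.029×10¹⁹/6.022×10²³ = 1.709×10⁻⁵ mol.
Product formed: 0.31 × 1.709×10⁻⁵ = 5.298×10⁻⁶ mol.
Rate: 5.298×10⁻⁶ mol / (1240 s × 0.0357 L) = 1.2×10⁻⁷ M s⁻¹.

1.2×10⁻⁷ M s⁻¹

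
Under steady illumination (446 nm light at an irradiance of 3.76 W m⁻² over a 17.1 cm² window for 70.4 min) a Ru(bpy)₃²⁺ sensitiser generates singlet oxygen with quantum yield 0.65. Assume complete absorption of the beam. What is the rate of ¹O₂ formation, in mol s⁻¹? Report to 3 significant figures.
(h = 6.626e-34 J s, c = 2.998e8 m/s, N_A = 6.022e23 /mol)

Photon energy at 446 nm: hc/λ = (6.626e-34)(2.998e8)/(446e-9) = 4.454e-19 J.
Energy delivered: (3.76 W m⁻²)(17.1e-4 m²)(4224 s) = 27.16 J.
Photons incident: 27.16 / 4.454e-19 = 6.098e19, i.e. 6.098e19/6.022e23 = 1.013e-4 mol.
Product formed: 0.65 × 1.013e-4 = 6.585e-5 mol.
Rate: 6.585e-5 / 4224 s = 1.56e-8 mol s⁻¹.

1.56e-8 mol s⁻¹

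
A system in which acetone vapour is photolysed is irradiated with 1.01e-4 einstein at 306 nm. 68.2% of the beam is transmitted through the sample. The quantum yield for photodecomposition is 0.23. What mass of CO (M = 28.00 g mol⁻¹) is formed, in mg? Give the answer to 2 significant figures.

Fraction absorbed: 1 − 68.2/100 = 0.3180.
Photons absorbed: 0.3180 × 1.01e-4 = 3.212e-5 mol.
Product: Φ × n_abs = 0.23 × 3.212e-5 = 7.388e-6 mol.
Mass: 7.388e-6 × 28.00 = 2.069e-4 g = 0.21 mg.

0.21 mg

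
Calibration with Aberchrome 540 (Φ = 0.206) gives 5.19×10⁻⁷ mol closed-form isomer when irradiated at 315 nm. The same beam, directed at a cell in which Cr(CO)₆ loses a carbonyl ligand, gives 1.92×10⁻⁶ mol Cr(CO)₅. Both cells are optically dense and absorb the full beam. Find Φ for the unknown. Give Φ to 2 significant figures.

Φ = 0.76

Photons absorbed by the actinometer: 5.19×10⁻⁷ / 0.206 = 2.519×10⁻⁶ mol.
Φ(unknown) = 1.92×10⁻⁶ / 2.519×10⁻⁶ = 0.76.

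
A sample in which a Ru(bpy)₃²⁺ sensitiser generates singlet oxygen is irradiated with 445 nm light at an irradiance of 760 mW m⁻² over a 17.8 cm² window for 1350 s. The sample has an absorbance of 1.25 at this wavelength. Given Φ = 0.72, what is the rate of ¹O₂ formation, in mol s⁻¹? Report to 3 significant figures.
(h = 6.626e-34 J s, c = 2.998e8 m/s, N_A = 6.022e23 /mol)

Photon energy at 445 nm: hc/λ = (6.626e-34)(2.998e8)/(445e-9) = 4.464e-19 J.
Energy delivered: (760 mW m⁻²)(17.8e-4 m²)(1350 s) = 1.826 J.
Photons incident: 1.826 / 4.464e-19 = 4.091e18, i.e. 4.091e18/6.022e23 = 6.793e-6 mol.
Fraction absorbed: 1 − 10^(−1.25) = 0.9438.
Photons absorbed: 0.9438 × 6.793e-6 = 6.411e-6 mol.
Product formed: 0.72 × 6.411e-6 = 4.616e-6 mol.
Rate: 4.616e-6 / 1350 s = 3.42e-9 mol s⁻¹.

3.42e-9 mol s⁻¹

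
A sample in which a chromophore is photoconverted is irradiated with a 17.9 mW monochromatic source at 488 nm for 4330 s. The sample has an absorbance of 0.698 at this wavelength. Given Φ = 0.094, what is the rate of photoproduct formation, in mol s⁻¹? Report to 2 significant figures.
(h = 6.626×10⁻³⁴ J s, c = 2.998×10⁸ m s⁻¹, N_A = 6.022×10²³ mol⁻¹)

5.5×10⁻⁹ mol s⁻¹

Photon energy at 488 nm: hc/λ = (6.626×10⁻³⁴)(2.998×10⁸)/(488×10⁻⁹) = 4.071×10⁻¹⁹ J.
Energy delivered: (17.9 mW)(4330 s) = 77.51 J.
Photons incident: 77.51 / 4.071×10⁻¹⁹ = 1.904×10²⁰, i.e. 1.904×10²⁰/6.022×10²³ = 3.162×10⁻⁴ mol.
Fraction absorbed: 1 − 10^(−0.698) = 0.7996.
Photons absorbed: 0.7996 × 3.162×10⁻⁴ = 2.528×10⁻⁴ mol.
Product formed: 0.094 × 2.528×10⁻⁴ = 2.376×10⁻⁵ mol.
Rate: 2.376×10⁻⁵ / 4330 s = 5.5×10⁻⁹ mol s⁻¹.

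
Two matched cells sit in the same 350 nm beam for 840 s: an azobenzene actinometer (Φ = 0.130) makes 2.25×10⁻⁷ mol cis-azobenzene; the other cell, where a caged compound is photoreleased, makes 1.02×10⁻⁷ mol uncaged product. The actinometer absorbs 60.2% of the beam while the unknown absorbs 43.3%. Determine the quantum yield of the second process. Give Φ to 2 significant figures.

Φ = 0.082

Photons absorbed by the actinometer: 2.25×10⁻⁷ / 0.130 = 1.731×10⁻⁶ mol.
Incident flux: 1.731×10⁻⁶ / 0.602 = 2.875×10⁻⁶ einstein.
Absorbed by unknown: 0.433 × 2.875×10⁻⁶ = 1.245×10⁻⁶ mol.
Φ(unknown) = 1.02×10⁻⁷ / 1.245×10⁻⁶ = 0.082.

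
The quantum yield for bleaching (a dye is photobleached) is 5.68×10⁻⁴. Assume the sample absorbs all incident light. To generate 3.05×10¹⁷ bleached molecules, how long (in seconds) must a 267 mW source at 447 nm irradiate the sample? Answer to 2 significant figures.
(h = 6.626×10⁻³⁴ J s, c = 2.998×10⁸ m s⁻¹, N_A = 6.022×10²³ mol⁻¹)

t ≈ 890 s

Product: 3.05×10¹⁷ / 6.022×10²³ = 5.065×10⁻⁷ mol.
Photons that must be absorbed: 5.065×10⁻⁷ / 5.68×10⁻⁴ = 8.917×10⁻⁴ mol.
Photon energy: hc/λ = 4.444×10⁻¹⁹ J; per mole, 2.676×10⁵ J mol⁻¹.
Energy required: 8.917×10⁻⁴ × 2.676×10⁵ = 238.6 J.
Time: 238.6 J / 0.267 W = 890 s.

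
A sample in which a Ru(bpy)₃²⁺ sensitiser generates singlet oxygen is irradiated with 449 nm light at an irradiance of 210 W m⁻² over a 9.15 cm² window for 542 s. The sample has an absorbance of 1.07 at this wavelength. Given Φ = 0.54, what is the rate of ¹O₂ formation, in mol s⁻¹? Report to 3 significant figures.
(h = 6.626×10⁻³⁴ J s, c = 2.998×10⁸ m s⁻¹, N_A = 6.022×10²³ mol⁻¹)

Photon energy at 449 nm: hc/λ = (6.626×10⁻³⁴)(2.998×10⁸)/(449×10⁻⁹) = 4.424×10⁻¹⁹ J.
Energy delivered: (210 W m⁻²)(9.15×10⁻⁴ m²)(542 s) = 104.1 J.
Photons incident: 104.1 / 4.424×10⁻¹⁹ = 2.353×10²⁰, i.e. 2.353×10²⁰/6.022×10²³ = 3.907×10⁻⁴ mol.
Fraction absorbed: 1 − 10^(−1.07) = 0.9149.
Photons absorbed: 0.9149 × 3.907×10⁻⁴ = 3.575×10⁻⁴ mol.
Product formed: 0.54 × 3.575×10⁻⁴ = 1.931×10⁻⁴ mol.
Rate: 1.931×10⁻⁴ / 542 s = 3.56×10⁻⁷ mol s⁻¹.

3.56×10⁻⁷ mol s⁻¹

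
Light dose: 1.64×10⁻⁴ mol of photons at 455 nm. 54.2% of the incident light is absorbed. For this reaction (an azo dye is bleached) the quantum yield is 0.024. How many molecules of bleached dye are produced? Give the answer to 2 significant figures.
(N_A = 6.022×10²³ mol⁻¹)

Photons absorbed: 0.542 × 1.64×10⁻⁴ = 8.889×10⁻⁵ mol.
Product: Φ × n_abs = 0.024 × 8.889×10⁻⁵ = 2.133×10⁻⁶ mol.
As a count: 2.133×10⁻⁶ × 6.022×10²³ = 1.3×10¹⁸.

1.3×10¹⁸ molecules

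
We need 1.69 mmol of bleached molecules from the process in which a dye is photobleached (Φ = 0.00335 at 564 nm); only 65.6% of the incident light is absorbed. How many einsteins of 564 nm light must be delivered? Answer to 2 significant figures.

Product: 1.69 mmol = 0.00169 mol.
Photons that must be absorbed: 0.00169 / 0.00335 = 0.5045 mol.
Incident photons needed: 0.5045 / 0.656 = 0.7691 mol.

0.77 einstein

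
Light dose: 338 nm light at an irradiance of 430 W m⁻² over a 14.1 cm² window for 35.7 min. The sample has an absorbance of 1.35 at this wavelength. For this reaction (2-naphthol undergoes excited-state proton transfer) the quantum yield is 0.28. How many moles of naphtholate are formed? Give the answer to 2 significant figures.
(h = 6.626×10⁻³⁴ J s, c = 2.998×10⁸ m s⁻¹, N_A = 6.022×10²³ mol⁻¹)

9.8×10⁻⁴ mol

Photon energy at 338 nm: hc/λ = (6.626×10⁻³⁴)(2.998×10⁸)/(338×10⁻⁹) = 5.877×10⁻¹⁹ J.
Energy delivered: (430 W m⁻²)(14.1×10⁻⁴ m²)(2142 s) = 1299 J.
Photons incident: 1299 / 5.877×10⁻¹⁹ = 2.210×10²¹, i.e. 2.210×10²¹/6.022×10²³ = 0.003670 mol.
Fraction absorbed: 1 − 10^(−1.35) = 0.9553.
Photons absorbed: 0.9553 × 0.003670 = 0.003506 mol.
Product: Φ × n_abs = 0.28 × 0.003506 = 9.817×10⁻⁴ mol.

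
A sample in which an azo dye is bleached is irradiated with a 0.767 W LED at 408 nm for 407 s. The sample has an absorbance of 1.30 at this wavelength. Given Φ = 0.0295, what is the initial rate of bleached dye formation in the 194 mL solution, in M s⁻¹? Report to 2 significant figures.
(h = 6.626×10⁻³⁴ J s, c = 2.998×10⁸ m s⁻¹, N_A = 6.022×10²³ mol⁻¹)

Photon energy at 408 nm: hc/λ = (6.626×10⁻³⁴)(2.998×10⁸)/(408×10⁻⁹) = 4.869×10⁻¹⁹ J.
Energy delivered: (0.767 W)(407 s) = 312.2 J.
Photons incident: 312.2 / 4.869×10⁻¹⁹ = 6.412×10²⁰, i.e. 6.412×10²⁰/6.022×10²³ = 0.001065 mol.
Fraction absorbed: 1 − 10^(−1.30) = 0.9499.
Photons absorbed: 0.9499 × 0.001065 = 0.001012 mol.
Product formed: 0.0295 × 0.001012 = 2.985×10⁻⁵ mol.
Rate: 2.985×10⁻⁵ mol / (407 s × 0.194 L) = 3.8×10⁻⁷ M s⁻¹.

3.8×10⁻⁷ M s⁻¹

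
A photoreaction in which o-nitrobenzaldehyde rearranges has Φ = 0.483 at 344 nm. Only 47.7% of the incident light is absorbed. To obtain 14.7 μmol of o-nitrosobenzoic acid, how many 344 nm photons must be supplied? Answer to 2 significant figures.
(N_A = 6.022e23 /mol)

3.8e19 photons

Product: 14.7 μmol = 1.47e-5 mol.
Photons that must be absorbed: 1.47e-5 / 0.483 = 3.043e-5 mol.
Incident photons needed: 3.043e-5 / 0.477 = 6.379e-5 mol.
Photon count: 6.379e-5 × 6.022e23 = 3.8e19.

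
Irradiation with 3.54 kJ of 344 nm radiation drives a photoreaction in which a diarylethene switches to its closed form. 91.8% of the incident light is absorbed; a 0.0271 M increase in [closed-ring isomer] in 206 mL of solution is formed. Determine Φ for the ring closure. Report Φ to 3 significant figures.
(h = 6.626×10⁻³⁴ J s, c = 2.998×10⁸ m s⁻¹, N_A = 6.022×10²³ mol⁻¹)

Product: (0.0271 M)(0.206 L) = 0.005583 mol.
Photon energy at 344 nm: hc/λ = (6.626×10⁻³⁴)(2.998×10⁸)/(344×10⁻⁹) = 5.775×10⁻¹⁹ J.
Incident energy: 3.54 kJ = 3540 J.
Photons incident: 3540 / 5.775×10⁻¹⁹ = 6.130×10²¹, i.e. 6.130×10²¹/6.022×10²³ = 0.01018 mol.
Photons absorbed: 0.918 × 0.01018 = 0.009345 mol.
Φ = 0.005583 mol / 0.009345 mol photons = 0.597.

Φ = 0.597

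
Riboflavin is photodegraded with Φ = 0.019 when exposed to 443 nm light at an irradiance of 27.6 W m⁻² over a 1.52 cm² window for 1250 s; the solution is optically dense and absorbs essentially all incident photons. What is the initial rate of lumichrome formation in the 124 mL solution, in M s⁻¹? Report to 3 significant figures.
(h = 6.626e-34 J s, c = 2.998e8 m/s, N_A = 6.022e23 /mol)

2.38e-9 M s⁻¹

Photon energy at 443 nm: hc/λ = (6.626e-34)(2.998e8)/(443e-9) = 4.484e-19 J.
Energy delivered: (27.6 W m⁻²)(1.52e-4 m²)(1250 s) = 5.244 J.
Photons incident: 5.244 / 4.484e-19 = 1.169e19, i.e. 1.169e19/6.022e23 = 1.941e-5 mol.
Product formed: 0.019 × 1.941e-5 = 3.688e-7 mol.
Rate: 3.688e-7 mol / (1250 s × 0.124 L) = 2.38e-9 M s⁻¹.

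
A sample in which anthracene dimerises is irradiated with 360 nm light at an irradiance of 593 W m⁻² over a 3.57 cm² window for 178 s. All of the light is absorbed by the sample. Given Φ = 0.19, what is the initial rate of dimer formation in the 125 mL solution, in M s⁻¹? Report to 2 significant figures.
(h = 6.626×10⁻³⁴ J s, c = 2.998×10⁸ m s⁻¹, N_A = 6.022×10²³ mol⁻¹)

9.7×10⁻⁷ M s⁻¹

Photon energy at 360 nm: hc/λ = (6.626×10⁻³⁴)(2.998×10⁸)/(360×10⁻⁹) = 5.518×10⁻¹⁹ J.
Energy delivered: (593 W m⁻²)(3.57×10⁻⁴ m²)(178 s) = 37.68 J.
Photons incident: 37.68 / 5.518×10⁻¹⁹ = 6.829×10¹⁹, i.e. 6.829×10¹⁹/6.022×10²³ = 1.134×10⁻⁴ mol.
Product formed: 0.19 × 1.134×10⁻⁴ = 2.155×10⁻⁵ mol.
Rate: 2.155×10⁻⁵ mol / (178 s × 0.125 L) = 9.7×10⁻⁷ M s⁻¹.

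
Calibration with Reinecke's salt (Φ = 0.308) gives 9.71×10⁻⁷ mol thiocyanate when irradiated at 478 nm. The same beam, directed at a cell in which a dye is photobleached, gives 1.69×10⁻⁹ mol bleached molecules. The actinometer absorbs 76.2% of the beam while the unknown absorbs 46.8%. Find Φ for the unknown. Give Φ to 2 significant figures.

Φ = 8.7×10⁻⁴

Photons absorbed by the actinometer: 9.71×10⁻⁷ / 0.308 = 3.153×10⁻⁶ mol.
Incident flux: 3.153×10⁻⁶ / 0.762 = 4.138×10⁻⁶ einstein.
Absorbed by unknown: 0.468 × 4.138×10⁻⁶ = 1.937×10⁻⁶ mol.
Φ(unknown) = 1.69×10⁻⁹ / 1.937×10⁻⁶ = 8.7×10⁻⁴.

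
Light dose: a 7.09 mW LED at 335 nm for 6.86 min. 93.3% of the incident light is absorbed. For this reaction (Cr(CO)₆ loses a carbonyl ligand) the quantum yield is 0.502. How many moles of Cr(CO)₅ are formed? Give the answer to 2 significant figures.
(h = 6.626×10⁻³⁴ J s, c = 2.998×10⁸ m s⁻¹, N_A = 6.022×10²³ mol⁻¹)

Photon energy at 335 nm: hc/λ = (6.626×10⁻³⁴)(2.998×10⁸)/(335×10⁻⁹) = 5.930×10⁻¹⁹ J.
Energy delivered: (7.09 mW)(411.6 s) = 2.918 J.
Photons incident: 2.918 / 5.930×10⁻¹⁹ = 4.921×10¹⁸, i.e. 4.921×10¹⁸/6.022×10²³ = 8.172×10⁻⁶ mol.
Photons absorbed: 0.933 × 8.172×10⁻⁶ = 7.624×10⁻⁶ mol.
Product: Φ × n_abs = 0.502 × 7.624×10⁻⁶ = 3.827×10⁻⁶ mol.

3.8×10⁻⁶ mol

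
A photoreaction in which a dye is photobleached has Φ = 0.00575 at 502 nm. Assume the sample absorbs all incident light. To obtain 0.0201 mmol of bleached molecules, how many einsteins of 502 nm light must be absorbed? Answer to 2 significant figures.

Product: 0.0201 mmol = 2.01×10⁻⁵ mol.
Photons that must be absorbed: 2.01×10⁻⁵ / 0.00575 = 0.003496 mol.

0.0035 einstein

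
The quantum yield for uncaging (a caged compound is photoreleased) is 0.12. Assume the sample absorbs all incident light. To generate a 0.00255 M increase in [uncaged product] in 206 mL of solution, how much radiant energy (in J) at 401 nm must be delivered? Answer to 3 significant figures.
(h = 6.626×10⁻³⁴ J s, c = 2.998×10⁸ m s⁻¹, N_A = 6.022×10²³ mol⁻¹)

Product: (0.00255 M)(0.206 L) = 5.253×10⁻⁴ mol.
Photons that must be absorbed: 5.253×10⁻⁴ / 0.12 = 0.004378 mol.
Photon energy: hc/λ = 4.954×10⁻¹⁹ J; per mole, 2.983×10⁵ J mol⁻¹.
Energy required: 0.004378 × 2.983×10⁵ = 1310 J.

1310 J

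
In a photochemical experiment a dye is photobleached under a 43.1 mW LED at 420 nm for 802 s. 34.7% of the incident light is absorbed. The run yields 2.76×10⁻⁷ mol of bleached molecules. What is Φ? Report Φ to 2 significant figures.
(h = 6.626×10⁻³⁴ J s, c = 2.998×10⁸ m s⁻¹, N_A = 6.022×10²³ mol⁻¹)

Photon energy at 420 nm: hc/λ = (6.626×10⁻³⁴)(2.998×10⁸)/(420×10⁻⁹) = 4.730×10⁻¹⁹ J.
Energy delivered: (43.1 mW)(802 s) = 34.57 J.
Photons incident: 34.57 / 4.730×10⁻¹⁹ = 7.309×10¹⁹, i.e. 7.309×10¹⁹/6.022×10²³ = 1.214×10⁻⁴ mol.
Photons absorbed: 0.347 × 1.214×10⁻⁴ = 4.213×10⁻⁵ mol.
Φ = 2.76×10⁻⁷ mol / 4.213×10⁻⁵ mol photons = 0.0066.

Φ = 0.0066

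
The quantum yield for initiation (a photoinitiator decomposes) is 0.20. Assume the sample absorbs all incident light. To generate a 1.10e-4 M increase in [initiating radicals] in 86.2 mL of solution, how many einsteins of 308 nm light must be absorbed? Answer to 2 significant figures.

Product: (1.10e-4 M)(0.0862 L) = 9.482e-6 mol.
Photons that must be absorbed: 9.482e-6 / 0.20 = 4.741e-5 mol.

4.7e-5 einstein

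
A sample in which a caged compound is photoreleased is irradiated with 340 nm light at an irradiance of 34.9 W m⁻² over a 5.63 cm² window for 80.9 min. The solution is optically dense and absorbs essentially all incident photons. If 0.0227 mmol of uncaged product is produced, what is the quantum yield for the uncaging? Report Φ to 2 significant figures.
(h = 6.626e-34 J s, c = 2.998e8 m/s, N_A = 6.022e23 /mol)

Φ = 0.084

Product: 0.0227 mmol = 2.27e-5 mol.
Photon energy at 340 nm: hc/λ = (6.626e-34)(2.998e8)/(340e-9) = 5.843e-19 J.
Energy delivered: (34.9 W m⁻²)(5.63e-4 m²)(4854 s) = 95.37 J.
Photons incident: 95.37 / 5.843e-19 = 1.632e20, i.e. 1.632e20/6.022e23 = 2.710e-4 mol.
Φ = 2.27e-5 mol / 2.710e-4 mol photons = 0.084.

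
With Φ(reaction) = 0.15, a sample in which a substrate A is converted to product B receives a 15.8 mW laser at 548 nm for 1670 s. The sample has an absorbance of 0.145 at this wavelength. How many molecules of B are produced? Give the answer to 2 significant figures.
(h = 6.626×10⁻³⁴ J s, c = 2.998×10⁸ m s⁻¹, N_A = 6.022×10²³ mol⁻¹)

3.1×10¹⁸ molecules

Photon energy at 548 nm: hc/λ = (6.626×10⁻³⁴)(2.998×10⁸)/(548×10⁻⁹) = 3.625×10⁻¹⁹ J.
Energy delivered: (15.8 mW)(1670 s) = 26.39 J.
Photons incident: 26.39 / 3.625×10⁻¹⁹ = 7.280×10¹⁹, i.e. 7.280×10¹⁹/6.022×10²³ = 1.209×10⁻⁴ mol.
Fraction absorbed: 1 − 10^(−0.145) = 0.2839.
Photons absorbed: 0.2839 × 1.209×10⁻⁴ = 3.432×10⁻⁵ mol.
Product: Φ × n_abs = 0.15 × 3.432×10⁻⁵ = 5.148×10⁻⁶ mol.
As a count: 5.148×10⁻⁶ × 6.022×10²³ = 3.1×10¹⁸.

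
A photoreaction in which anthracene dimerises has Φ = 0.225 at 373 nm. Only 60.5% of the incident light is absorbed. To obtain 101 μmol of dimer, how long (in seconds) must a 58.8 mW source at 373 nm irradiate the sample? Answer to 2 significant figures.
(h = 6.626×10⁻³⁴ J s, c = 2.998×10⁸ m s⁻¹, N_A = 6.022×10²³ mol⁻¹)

t ≈ 4000 s

Product: 101 μmol = 1.01×10⁻⁴ mol.
Photons that must be absorbed: 1.01×10⁻⁴ / 0.225 = 4.489×10⁻⁴ mol.
Incident photons needed: 4.489×10⁻⁴ / 0.605 = 7.420×10⁻⁴ mol.
Photon energy: hc/λ = 5.326×10⁻¹⁹ J; per mole, 3.207×10⁵ J mol⁻¹.
Energy required: 7.420×10⁻⁴ × 3.207×10⁵ = 238.0 J.
Time: 238.0 J / 0.0588 W = 4000 s.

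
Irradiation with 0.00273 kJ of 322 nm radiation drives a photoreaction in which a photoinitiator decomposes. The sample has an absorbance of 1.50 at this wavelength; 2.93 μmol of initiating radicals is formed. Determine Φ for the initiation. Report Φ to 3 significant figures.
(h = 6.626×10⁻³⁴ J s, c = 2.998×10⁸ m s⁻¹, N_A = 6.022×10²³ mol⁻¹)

Φ = 0.412

Product: 2.93 μmol = 2.93×10⁻⁶ mol.
Photon energy at 322 nm: hc/λ = (6.626×10⁻³⁴)(2.998×10⁸)/(322×10⁻⁹) = 6.169×10⁻¹⁹ J.
Incident energy: 0.00273 kJ = 2.73 J.
Photons incident: 2.73 / 6.169×10⁻¹⁹ = 4.425×10¹⁸, i.e. 4.425×10¹⁸/6.022×10²³ = 7.348×10⁻⁶ mol.
Fraction absorbed: 1 − 10^(−1.50) = 0.9684.
Photons absorbed: 0.9684 × 7.348×10⁻⁶ = 7.116×10⁻⁶ mol.
Φ = 2.93×10⁻⁶ mol / 7.116×10⁻⁶ mol photons = 0.412.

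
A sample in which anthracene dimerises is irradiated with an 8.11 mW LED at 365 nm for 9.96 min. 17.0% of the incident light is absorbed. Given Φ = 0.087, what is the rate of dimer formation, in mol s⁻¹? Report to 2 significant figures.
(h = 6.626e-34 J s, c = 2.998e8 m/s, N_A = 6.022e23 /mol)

3.7e-10 mol s⁻¹

Photon energy at 365 nm: hc/λ = (6.626e-34)(2.998e8)/(365e-9) = 5.442e-19 J.
Energy delivered: (8.11 mW)(597.6 s) = 4.847 J.
Photons incident: 4.847 / 5.442e-19 = 8.907e18, i.e. 8.907e18/6.022e23 = 1.479e-5 mol.
Photons absorbed: 0.170 × 1.479e-5 = 2.514e-6 mol.
Product formed: 0.087 × 2.514e-6 = 2.187e-7 mol.
Rate: 2.187e-7 / 597.6 s = 3.7e-10 mol s⁻¹.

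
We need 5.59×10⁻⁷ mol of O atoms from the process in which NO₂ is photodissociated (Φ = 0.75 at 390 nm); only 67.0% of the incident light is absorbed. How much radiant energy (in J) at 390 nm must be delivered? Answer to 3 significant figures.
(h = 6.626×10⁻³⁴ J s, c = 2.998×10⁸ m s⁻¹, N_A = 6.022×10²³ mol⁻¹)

Photons that must be absorbed: 5.59×10⁻⁷ / 0.75 = 7.453×10⁻⁷ mol.
Incident photons needed: 7.453×10⁻⁷ / 0.670 = 1.112×10⁻⁶ mol.
Photon energy: hc/λ = 5.094×10⁻¹⁹ J; per mole, 3.068×10⁵ J mol⁻¹.
Energy required: 1.112×10⁻⁶ × 3.068×10⁵ = 0.341 J.

0.341 J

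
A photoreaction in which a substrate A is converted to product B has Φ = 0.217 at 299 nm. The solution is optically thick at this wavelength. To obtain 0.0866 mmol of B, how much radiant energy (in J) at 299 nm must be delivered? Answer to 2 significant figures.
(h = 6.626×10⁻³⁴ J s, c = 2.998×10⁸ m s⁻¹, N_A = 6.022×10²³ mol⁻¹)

Product: 0.0866 mmol = 8.66×10⁻⁵ mol.
Photons that must be absorbed: 8.66×10⁻⁵ / 0.217 = 3.991×10⁻⁴ mol.
Photon energy: hc/λ = 6.644×10⁻¹⁹ J; per mole, 4.001×10⁵ J mol⁻¹.
Energy required: 3.991×10⁻⁴ × 4.001×10⁵ = 160 J.

160 J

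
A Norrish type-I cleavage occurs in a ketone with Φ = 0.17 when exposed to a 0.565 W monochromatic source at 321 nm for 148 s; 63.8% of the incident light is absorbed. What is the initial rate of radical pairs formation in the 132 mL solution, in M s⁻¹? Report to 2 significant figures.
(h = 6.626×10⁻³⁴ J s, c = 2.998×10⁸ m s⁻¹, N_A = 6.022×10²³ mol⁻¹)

1.2×10⁻⁶ M s⁻¹

Photon energy at 321 nm: hc/λ = (6.626×10⁻³⁴)(2.998×10⁸)/(321×10⁻⁹) = 6.188×10⁻¹⁹ J.
Energy delivered: (0.565 W)(148 s) = 83.62 J.
Photons incident: 83.62 / 6.188×10⁻¹⁹ = 1.351×10²⁰, i.e. 1.351×10²⁰/6.022×10²³ = 2.243×10⁻⁴ mol.
Photons absorbed: 0.638 × 2.243×10⁻⁴ = 1.431×10⁻⁴ mol.
Product formed: 0.17 × 1.431×10⁻⁴ = 2.433×10⁻⁵ mol.
Rate: 2.433×10⁻⁵ mol / (148 s × 0.132 L) = 1.2×10⁻⁶ M s⁻¹.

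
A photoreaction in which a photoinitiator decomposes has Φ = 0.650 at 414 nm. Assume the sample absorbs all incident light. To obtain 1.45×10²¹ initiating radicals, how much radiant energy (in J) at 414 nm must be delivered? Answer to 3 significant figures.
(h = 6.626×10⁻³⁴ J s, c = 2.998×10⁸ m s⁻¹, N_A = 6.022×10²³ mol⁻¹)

Product: 1.45×10²¹ / 6.022×10²³ = 0.002408 mol.
Photons that must be absorbed: 0.002408 / 0.650 = 0.003705 mol.
Photon energy: hc/λ = 4.798×10⁻¹⁹ J; per mole, 2.889×10⁵ J mol⁻¹.
Energy required: 0.003705 × 2.889×10⁵ = 1070 J.

1070 J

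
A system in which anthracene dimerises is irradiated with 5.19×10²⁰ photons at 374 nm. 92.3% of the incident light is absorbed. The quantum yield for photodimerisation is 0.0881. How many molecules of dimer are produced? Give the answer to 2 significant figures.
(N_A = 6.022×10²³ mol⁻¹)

Moles of photons: 5.19×10²⁰ / 6.022×10²³ = 8.618×10⁻⁴ mol.
Photons absorbed: 0.923 × 8.618×10⁻⁴ = 7.954×10⁻⁴ mol.
Product: Φ × n_abs = 0.0881 × 7.954×10⁻⁴ = 7.007×10⁻⁵ mol.
As a count: 7.007×10⁻⁵ × 6.022×10²³ = 4.2×10¹⁹.

4.2×10¹⁹ molecules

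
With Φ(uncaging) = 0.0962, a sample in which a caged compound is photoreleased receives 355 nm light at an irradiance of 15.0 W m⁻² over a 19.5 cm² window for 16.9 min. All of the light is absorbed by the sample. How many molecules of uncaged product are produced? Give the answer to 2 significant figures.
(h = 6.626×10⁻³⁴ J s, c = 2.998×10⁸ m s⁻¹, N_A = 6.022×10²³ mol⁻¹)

5.1×10¹⁸ molecules

Photon energy at 355 nm: hc/λ = (6.626×10⁻³⁴)(2.998×10⁸)/(355×10⁻⁹) = 5.596×10⁻¹⁹ J.
Energy delivered: (15.0 W m⁻²)(19.5×10⁻⁴ m²)(1014 s) = 29.66 J.
Photons incident: 29.66 / 5.596×10⁻¹⁹ = 5.300×10¹⁹, i.e. 5.300×10¹⁹/6.022×10²³ = 8.801×10⁻⁵ mol.
Product: Φ × n_abs = 0.0962 × 8.801×10⁻⁵ = 8.467×10⁻⁶ mol.
As a count: 8.467×10⁻⁶ × 6.022×10²³ = 5.1×10¹⁸.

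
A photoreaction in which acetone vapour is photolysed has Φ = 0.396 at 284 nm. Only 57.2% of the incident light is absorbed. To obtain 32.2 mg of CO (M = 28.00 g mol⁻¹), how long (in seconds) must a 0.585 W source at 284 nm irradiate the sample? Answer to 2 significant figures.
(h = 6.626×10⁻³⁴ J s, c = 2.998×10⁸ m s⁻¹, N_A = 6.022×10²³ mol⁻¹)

Product: 32.2 mg / 28.00 g mol⁻¹ = 0.001150 mol.
Photons that must be absorbed: 0.001150 / 0.396 = 0.002904 mol.
Incident photons needed: 0.002904 / 0.572 = 0.005077 mol.
Photon energy: hc/λ = 6.995×10⁻¹⁹ J; per mole, 4.212×10⁵ J mol⁻¹.
Energy required: 0.005077 × 4.212×10⁵ = 2138 J.
Time: 2138 J / 0.585 W = 3700 s.

t ≈ 3700 s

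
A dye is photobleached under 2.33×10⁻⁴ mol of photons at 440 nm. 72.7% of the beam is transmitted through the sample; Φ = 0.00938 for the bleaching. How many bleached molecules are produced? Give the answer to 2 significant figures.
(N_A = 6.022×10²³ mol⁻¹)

3.6×10¹⁷ bleached molecules

Fraction absorbed: 1 − 72.7/100 = 0.2730.
Photons absorbed: 0.2730 × 2.33×10⁻⁴ = 6.361×10⁻⁵ mol.
Product: Φ × n_abs = 0.00938 × 6.361×10⁻⁵ = 5.967×10⁻⁷ mol.
As a count: 5.967×10⁻⁷ × 6.022×10²³ = 3.6×10¹⁷.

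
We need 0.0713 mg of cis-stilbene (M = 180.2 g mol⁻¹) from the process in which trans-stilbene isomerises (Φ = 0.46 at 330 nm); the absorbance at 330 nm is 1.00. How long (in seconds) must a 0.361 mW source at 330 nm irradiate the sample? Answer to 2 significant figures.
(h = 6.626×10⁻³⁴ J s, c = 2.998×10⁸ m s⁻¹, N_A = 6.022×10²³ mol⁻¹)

Product: 0.0713 mg / 180.2 g mol⁻¹ = 3.957×10⁻⁷ mol.
Photons that must be absorbed: 3.957×10⁻⁷ / 0.46 = 8.602×10⁻⁷ mol.
Fraction absorbed: 1 − 10^(−1.00) = 0.9000.
Incident photons needed: 8.602×10⁻⁷ / 0.9000 = 9.558×10⁻⁷ mol.
Photon energy: hc/λ = 6.020×10⁻¹⁹ J; per mole, 3.625×10⁵ J mol⁻¹.
Energy required: 9.558×10⁻⁷ × 3.625×10⁵ = 0.3465 J.
Time: 0.3465 J / 0.000361 W = 960 s.

t ≈ 960 s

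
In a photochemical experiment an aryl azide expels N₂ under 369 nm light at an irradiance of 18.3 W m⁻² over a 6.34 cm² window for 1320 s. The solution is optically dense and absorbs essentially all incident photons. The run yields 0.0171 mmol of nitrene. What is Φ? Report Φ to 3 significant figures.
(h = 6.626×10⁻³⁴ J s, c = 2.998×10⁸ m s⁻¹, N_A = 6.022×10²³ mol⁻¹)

Φ = 0.362

Product: 0.0171 mmol = 1.71×10⁻⁵ mol.
Photon energy at 369 nm: hc/λ = (6.626×10⁻³⁴)(2.998×10⁸)/(369×10⁻⁹) = 5.383×10⁻¹⁹ J.
Energy delivered: (18.3 W m⁻²)(6.34×10⁻⁴ m²)(1320 s) = 15.31 J.
Photons incident: 15.31 / 5.383×10⁻¹⁹ = 2.844×10¹⁹, i.e. 2.844×10¹⁹/6.022×10²³ = 4.723×10⁻⁵ mol.
Φ = 1.71×10⁻⁵ mol / 4.723×10⁻⁵ mol photons = 0.362.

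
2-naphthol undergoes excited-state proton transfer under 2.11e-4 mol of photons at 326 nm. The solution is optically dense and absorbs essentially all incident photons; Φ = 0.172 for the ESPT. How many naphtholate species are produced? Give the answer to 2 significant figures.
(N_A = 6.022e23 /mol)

2.2e19 species

Product: Φ × n_abs = 0.172 × 2.11e-4 = 3.629e-5 mol.
As a count: 3.629e-5 × 6.022e23 = 2.2e19.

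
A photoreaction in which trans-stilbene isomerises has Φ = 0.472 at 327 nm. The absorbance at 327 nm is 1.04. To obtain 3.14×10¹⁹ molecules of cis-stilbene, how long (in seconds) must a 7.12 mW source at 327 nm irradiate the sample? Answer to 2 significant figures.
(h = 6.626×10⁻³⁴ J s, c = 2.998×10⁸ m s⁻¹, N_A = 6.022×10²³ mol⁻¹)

t ≈ 6200 s

Product: 3.14×10¹⁹ / 6.022×10²³ = 5.214×10⁻⁵ mol.
Photons that must be absorbed: 5.214×10⁻⁵ / 0.472 = 1.105×10⁻⁴ mol.
Fraction absorbed: 1 − 10^(−1.04) = 0.9088.
Incident photons needed: 1.105×10⁻⁴ / 0.9088 = 1.216×10⁻⁴ mol.
Photon energy: hc/λ = 6.075×10⁻¹⁹ J; per mole, 3.658×10⁵ J mol⁻¹.
Energy required: 1.216×10⁻⁴ × 3.658×10⁵ = 44.48 J.
Time: 44.48 J / 0.00712 W = 6200 s.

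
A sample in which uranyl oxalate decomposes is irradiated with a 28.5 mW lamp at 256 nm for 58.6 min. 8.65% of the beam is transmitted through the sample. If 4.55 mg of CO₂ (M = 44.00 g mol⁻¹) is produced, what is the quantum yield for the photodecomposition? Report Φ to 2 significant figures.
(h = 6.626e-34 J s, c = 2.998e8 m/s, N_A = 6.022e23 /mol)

Product: 4.55 mg / 44.00 g mol⁻¹ = 1.034e-4 mol.
Photon energy at 256 nm: hc/λ = (6.626e-34)(2.998e8)/(256e-9) = 7.760e-19 J.
Energy delivered: (28.5 mW)(3516 s) = 100.2 J.
Photons incident: 100.2 / 7.760e-19 = 1.291e20, i.e. 1.291e20/6.022e23 = 2.144e-4 mol.
Fraction absorbed: 1 − 8.65/100 = 0.9135.
Photons absorbed: 0.9135 × 2.144e-4 = 1.959e-4 mol.
Φ = 1.034e-4 mol / 1.959e-4 mol photons = 0.53.

Φ = 0.53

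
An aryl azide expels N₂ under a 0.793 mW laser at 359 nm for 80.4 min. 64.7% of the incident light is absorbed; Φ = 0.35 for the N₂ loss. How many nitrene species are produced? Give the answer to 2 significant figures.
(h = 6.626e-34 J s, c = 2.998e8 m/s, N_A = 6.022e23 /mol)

1.6e18 species

Photon energy at 359 nm: hc/λ = (6.626e-34)(2.998e8)/(359e-9) = 5.533e-19 J.
Energy delivered: (0.793 mW)(4824 s) = 3.825 J.
Photons incident: 3.825 / 5.533e-19 = 6.913e18, i.e. 6.913e18/6.022e23 = 1.148e-5 mol.
Photons absorbed: 0.647 × 1.148e-5 = 7.428e-6 mol.
Product: Φ × n_abs = 0.35 × 7.428e-6 = 2.600e-6 mol.
As a count: 2.600e-6 × 6.022e23 = 1.6e18.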